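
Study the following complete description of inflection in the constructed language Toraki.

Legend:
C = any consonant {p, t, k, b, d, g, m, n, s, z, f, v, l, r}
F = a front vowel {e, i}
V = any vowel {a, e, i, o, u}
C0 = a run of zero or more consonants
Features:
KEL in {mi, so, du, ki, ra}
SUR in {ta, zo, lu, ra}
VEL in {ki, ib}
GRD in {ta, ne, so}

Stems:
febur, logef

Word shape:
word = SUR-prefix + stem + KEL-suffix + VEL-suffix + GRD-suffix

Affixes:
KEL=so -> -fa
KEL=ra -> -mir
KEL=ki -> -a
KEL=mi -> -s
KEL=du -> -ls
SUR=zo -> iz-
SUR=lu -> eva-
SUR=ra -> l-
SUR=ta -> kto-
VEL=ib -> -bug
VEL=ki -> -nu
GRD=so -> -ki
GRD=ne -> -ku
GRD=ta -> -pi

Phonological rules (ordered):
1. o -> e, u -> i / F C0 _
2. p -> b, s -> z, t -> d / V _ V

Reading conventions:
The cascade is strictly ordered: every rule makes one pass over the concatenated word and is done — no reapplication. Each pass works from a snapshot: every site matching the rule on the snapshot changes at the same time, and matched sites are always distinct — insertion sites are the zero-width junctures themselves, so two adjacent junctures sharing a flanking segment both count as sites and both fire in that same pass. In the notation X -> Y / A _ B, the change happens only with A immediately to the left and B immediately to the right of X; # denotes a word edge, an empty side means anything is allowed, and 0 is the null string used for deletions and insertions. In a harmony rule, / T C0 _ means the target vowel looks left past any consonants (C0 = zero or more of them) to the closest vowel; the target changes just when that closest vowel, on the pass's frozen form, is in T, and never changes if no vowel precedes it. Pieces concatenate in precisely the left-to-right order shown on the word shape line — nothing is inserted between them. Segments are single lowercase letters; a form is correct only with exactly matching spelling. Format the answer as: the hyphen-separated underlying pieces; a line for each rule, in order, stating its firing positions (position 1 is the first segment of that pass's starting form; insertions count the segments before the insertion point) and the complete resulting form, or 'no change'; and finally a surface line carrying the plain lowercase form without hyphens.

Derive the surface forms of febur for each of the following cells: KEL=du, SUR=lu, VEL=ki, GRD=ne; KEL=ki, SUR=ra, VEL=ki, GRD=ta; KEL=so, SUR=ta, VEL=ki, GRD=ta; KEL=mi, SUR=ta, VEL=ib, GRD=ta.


cell KEL=du, SUR=lu, VEL=ki, GRD=ne:
underlying: eva-febur-ls-nu-ku
1. o -> e, u -> i / F C0 _: fires at position(s) 7: evafebirlsnuku
2. p -> b, s -> z, t -> d / V _ V: no change
surface: evafebirlsnuku

cell KEL=ki, SUR=ra, VEL=ki, GRD=ta:
underlying: l-febur-a-nu-pi
1. o -> e, u -> i / F C0 _: fires at position(s) 5: lfebiranupi
2. p -> b, s -> z, t -> d / V _ V: fires at position(s) 10: lfebiranubi
surface: lfebiranubi

cell KEL=so, SUR=ta, VEL=ki, GRD=ta:
underlying: kto-febur-fa-nu-pi
1. o -> e, u -> i / F C0 _: fires at position(s) 7: ktofebirfanupi
2. p -> b, s -> z, t -> d / V _ V: fires at position(s) 13: ktofebirfanubi
surface: ktofebirfanubi

cell KEL=mi, SUR=ta, VEL=ib, GRD=ta:
underlying: kto-febur-s-bug-pi
1. o -> e, u -> i / F C0 _: fires at position(s) 7: ktofebirsbugpi
2. p -> b, s -> z, t -> d / V _ V: no change
surface: ktofebirsbugpi


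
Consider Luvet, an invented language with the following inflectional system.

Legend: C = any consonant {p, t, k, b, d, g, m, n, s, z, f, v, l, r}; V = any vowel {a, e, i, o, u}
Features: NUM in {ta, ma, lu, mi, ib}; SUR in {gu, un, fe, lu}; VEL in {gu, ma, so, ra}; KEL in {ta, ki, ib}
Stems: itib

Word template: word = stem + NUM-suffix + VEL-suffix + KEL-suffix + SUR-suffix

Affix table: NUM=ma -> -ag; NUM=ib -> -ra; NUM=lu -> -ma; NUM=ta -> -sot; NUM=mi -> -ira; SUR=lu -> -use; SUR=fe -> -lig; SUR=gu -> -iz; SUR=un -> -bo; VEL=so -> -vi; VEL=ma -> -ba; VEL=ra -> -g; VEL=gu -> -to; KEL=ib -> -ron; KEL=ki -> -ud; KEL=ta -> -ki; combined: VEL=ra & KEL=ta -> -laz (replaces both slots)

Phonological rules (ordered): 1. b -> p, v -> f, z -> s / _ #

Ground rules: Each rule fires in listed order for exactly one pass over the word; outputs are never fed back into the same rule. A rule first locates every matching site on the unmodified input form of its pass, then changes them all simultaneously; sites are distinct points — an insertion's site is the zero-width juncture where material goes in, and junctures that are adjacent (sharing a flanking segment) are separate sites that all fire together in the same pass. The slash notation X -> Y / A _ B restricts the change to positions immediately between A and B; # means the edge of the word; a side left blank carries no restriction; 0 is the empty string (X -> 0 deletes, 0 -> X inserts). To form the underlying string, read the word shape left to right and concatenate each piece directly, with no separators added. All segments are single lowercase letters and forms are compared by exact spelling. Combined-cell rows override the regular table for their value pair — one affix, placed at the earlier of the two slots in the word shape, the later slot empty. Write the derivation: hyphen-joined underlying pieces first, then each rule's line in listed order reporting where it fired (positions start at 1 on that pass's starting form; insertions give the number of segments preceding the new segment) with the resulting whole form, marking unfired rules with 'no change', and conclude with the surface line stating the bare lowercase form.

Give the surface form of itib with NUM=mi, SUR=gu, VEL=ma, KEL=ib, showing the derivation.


underlying: itib-ira-ba-ron-iz
1. b -> p, v -> f, z -> s / _ #: fires at position(s) 14: itibirabaronis
surface: itibirabaronis


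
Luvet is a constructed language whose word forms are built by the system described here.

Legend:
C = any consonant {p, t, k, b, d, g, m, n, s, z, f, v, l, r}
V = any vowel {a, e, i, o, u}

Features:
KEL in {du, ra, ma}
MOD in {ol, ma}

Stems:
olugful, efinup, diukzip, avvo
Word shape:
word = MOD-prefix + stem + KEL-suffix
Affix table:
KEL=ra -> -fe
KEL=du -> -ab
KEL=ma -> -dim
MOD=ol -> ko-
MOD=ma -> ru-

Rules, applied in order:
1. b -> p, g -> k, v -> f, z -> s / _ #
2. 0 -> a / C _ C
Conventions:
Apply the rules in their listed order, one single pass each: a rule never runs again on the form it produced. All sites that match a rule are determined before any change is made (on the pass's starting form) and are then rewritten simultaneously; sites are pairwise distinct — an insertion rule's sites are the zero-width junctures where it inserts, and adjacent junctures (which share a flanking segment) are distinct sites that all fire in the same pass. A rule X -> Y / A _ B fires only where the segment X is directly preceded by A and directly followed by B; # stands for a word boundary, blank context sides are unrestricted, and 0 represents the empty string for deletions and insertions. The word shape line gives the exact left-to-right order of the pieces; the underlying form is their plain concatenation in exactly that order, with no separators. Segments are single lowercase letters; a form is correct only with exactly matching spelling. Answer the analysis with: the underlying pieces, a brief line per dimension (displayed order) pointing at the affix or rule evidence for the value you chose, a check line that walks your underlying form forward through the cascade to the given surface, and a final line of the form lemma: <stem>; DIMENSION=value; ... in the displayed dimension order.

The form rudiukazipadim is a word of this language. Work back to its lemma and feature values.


underlying: ru-diukzip-dim
KEL=ma - signalled by the affix -dim
MOD=ma - signalled by the affix ru-
check: rudiukzipdim -> rudiukzipdim -> rudiukazipadim
lemma: diukzip; KEL=ma; MOD=ma


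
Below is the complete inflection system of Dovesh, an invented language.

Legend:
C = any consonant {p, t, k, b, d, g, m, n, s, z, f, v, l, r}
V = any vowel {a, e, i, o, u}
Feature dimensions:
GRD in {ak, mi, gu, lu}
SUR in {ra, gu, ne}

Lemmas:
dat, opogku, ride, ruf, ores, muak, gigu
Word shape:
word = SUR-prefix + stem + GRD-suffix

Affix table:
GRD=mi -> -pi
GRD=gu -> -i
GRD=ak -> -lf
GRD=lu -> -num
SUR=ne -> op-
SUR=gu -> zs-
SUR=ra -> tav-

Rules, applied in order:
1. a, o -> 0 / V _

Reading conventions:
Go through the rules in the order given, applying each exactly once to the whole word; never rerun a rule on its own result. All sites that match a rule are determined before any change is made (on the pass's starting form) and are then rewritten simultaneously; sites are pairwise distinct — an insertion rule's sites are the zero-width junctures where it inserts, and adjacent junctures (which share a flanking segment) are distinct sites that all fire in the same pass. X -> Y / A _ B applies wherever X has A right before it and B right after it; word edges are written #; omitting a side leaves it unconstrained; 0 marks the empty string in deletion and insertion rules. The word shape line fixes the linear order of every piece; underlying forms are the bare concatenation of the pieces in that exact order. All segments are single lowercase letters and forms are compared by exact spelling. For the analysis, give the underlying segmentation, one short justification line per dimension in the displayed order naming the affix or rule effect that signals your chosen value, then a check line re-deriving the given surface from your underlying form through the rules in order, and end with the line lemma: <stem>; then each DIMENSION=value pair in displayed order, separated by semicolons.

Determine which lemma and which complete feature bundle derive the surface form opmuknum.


underlying: op-muak-num
GRD=lu - signalled by the affix -num
SUR=ne - signalled by the affix op-
check: opmuaknum -> opmuknum
lemma: muak; GRD=lu; SUR=ne


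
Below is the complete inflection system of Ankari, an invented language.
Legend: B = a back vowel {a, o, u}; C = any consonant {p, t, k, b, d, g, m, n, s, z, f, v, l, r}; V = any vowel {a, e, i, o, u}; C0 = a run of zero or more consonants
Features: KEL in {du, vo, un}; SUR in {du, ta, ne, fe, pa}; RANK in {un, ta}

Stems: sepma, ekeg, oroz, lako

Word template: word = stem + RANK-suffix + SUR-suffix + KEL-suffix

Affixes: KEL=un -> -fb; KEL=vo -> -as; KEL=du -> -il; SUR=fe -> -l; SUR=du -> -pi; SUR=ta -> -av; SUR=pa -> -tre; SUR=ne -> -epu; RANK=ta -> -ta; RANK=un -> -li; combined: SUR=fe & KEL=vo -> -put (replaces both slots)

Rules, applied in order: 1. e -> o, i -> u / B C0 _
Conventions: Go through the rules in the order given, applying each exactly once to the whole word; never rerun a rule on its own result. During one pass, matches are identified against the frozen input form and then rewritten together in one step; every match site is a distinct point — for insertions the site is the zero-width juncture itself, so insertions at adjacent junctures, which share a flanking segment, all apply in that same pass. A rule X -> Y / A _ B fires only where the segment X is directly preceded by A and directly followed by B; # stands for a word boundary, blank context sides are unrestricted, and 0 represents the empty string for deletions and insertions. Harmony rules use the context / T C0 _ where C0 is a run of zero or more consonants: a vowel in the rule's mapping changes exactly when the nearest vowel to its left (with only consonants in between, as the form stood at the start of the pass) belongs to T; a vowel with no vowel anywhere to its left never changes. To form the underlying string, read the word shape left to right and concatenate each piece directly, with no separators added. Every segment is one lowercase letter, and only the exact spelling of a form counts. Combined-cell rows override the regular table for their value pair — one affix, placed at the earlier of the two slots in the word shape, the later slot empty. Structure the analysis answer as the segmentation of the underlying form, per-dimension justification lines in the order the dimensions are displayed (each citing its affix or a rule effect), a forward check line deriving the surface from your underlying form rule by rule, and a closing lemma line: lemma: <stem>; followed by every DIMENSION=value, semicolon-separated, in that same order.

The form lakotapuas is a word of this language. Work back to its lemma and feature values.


underlying: lako-ta-pi-as
KEL=vo - signalled by the affix -as
SUR=du - signalled by the affix -pi
RANK=ta - signalled by the affix -ta
check: lakotapias -> lakotapuas
lemma: lako; KEL=vo; SUR=du; RANK=ta


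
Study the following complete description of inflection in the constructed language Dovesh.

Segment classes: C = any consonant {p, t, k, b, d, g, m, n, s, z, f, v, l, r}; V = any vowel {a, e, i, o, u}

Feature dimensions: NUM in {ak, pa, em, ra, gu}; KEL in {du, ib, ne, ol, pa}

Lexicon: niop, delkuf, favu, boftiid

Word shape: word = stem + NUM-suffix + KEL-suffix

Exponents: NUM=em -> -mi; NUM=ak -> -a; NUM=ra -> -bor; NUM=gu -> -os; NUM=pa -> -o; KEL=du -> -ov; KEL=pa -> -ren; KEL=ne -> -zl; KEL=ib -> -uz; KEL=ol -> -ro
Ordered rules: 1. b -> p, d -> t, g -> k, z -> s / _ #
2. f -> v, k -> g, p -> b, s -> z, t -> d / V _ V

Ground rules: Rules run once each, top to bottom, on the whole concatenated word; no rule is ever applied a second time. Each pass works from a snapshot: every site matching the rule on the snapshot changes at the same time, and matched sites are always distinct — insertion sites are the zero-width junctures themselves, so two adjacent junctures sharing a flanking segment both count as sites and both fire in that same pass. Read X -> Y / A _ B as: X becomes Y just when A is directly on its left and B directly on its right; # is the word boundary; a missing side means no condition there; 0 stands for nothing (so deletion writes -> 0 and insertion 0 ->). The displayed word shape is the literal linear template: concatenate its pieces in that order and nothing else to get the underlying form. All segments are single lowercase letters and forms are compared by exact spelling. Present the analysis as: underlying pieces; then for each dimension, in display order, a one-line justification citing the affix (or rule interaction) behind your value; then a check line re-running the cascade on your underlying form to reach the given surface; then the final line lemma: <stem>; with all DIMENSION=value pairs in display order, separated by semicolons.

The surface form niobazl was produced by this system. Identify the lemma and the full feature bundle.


underlying: niop-a-zl
NUM=ak - signalled by the affix -a
KEL=ne - signalled by the affix -zl
check: niopazl -> niopazl -> niobazl
lemma: niop; NUM=ak; KEL=ne


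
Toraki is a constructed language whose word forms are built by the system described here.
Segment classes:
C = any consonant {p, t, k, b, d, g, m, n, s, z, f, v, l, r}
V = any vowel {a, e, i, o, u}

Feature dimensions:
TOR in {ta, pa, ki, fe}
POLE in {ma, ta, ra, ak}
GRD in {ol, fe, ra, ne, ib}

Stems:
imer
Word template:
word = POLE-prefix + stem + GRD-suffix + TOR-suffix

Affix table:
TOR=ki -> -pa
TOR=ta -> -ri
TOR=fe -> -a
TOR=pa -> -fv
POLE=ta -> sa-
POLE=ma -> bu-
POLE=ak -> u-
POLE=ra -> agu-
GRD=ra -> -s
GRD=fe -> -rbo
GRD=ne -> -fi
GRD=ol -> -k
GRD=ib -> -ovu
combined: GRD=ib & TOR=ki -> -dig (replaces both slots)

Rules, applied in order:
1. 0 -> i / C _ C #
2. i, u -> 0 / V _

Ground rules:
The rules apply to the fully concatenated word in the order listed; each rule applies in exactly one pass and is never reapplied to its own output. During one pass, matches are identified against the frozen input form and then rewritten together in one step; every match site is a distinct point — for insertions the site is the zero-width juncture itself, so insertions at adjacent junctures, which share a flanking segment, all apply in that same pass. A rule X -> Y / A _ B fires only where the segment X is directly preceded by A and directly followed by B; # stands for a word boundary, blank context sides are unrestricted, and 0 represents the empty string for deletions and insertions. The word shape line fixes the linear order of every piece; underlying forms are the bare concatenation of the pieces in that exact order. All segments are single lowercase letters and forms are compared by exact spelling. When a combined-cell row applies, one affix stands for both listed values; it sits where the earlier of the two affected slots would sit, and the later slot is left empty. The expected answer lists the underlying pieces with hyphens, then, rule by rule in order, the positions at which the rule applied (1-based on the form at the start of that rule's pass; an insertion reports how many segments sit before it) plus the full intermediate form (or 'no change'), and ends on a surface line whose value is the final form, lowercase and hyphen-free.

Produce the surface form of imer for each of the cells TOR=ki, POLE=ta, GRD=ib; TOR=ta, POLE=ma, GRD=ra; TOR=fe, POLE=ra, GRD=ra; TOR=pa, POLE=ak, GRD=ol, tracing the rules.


cell TOR=ki, POLE=ta, GRD=ib:
underlying: sa-imer-dig
1. 0 -> i / C _ C #: no change
2. i, u -> 0 / V _: fires at position(s) 3: samerdig
surface: samerdig

cell TOR=ta, POLE=ma, GRD=ra:
underlying: bu-imer-s-ri
1. 0 -> i / C _ C #: no change
2. i, u -> 0 / V _: fires at position(s) 3: bumersri
surface: bumersri

cell TOR=fe, POLE=ra, GRD=ra:
underlying: agu-imer-s-a
1. 0 -> i / C _ C #: no change
2. i, u -> 0 / V _: fires at position(s) 4: agumersa
surface: agumersa

cell TOR=pa, POLE=ak, GRD=ol:
underlying: u-imer-k-fv
1. 0 -> i / C _ C #: inserts after position(s) 7: uimerkfiv
2. i, u -> 0 / V _: fires at position(s) 2: umerkfiv
surface: umerkfiv


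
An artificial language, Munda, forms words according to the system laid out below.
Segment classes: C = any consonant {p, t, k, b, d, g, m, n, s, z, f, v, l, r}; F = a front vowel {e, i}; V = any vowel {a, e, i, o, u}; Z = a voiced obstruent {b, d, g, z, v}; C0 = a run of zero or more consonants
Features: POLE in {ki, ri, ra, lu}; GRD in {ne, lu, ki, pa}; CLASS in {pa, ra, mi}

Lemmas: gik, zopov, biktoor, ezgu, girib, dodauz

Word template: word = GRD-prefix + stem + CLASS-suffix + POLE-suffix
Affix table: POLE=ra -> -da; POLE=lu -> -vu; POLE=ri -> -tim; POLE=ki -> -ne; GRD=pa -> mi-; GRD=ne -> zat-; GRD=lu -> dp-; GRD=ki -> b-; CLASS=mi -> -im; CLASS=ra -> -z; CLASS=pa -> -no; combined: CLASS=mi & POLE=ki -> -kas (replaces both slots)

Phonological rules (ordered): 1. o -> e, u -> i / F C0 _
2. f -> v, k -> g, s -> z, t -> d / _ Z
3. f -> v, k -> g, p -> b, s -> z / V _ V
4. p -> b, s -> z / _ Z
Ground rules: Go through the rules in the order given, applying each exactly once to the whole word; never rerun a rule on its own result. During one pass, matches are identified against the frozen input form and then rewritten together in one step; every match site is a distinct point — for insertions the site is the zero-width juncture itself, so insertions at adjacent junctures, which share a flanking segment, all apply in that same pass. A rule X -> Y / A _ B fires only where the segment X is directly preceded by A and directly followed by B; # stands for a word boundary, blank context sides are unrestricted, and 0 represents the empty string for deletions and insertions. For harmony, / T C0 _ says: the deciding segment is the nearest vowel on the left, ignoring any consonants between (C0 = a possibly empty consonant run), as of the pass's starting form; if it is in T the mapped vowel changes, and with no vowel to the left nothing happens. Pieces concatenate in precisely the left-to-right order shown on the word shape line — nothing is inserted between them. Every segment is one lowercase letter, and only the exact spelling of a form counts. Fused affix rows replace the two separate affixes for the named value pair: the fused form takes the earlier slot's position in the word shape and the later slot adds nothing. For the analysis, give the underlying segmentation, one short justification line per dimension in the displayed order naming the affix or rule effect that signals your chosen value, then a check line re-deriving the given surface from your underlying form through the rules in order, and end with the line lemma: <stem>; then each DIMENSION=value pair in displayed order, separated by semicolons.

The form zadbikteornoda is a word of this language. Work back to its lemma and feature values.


underlying: zat-biktoor-no-da
POLE=ra - signalled by the affix -da
GRD=ne - signalled by the affix zat-
CLASS=pa - signalled by the affix -no
check: zatbiktoornoda -> zatbikteornoda -> zadbikteornoda -> zadbikteornoda -> zadbikteornoda
lemma: biktoor; POLE=ra; GRD=ne; CLASS=pa


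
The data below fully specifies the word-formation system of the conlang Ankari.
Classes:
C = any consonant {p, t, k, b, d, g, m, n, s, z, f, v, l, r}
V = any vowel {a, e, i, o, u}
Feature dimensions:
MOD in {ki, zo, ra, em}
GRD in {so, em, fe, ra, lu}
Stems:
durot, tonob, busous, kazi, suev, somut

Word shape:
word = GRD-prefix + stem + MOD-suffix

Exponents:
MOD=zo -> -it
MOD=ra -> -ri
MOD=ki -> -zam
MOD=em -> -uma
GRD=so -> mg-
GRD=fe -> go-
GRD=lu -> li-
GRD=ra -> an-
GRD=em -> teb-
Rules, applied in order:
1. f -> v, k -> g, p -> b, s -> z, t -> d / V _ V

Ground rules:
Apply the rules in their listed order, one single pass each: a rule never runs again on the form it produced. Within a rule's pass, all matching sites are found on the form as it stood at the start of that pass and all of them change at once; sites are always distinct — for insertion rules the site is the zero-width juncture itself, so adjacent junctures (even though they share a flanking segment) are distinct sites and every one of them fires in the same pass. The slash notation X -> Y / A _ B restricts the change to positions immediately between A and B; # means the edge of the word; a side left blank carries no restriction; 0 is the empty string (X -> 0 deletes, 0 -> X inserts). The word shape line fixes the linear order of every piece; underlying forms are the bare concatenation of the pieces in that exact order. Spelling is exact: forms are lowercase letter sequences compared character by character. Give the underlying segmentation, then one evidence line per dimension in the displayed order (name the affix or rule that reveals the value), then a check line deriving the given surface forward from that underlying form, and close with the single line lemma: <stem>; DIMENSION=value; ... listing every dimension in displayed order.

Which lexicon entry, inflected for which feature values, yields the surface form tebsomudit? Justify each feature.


underlying: teb-somut-it
MOD=zo - signalled by the affix -it
GRD=em - signalled by the affix teb-
check: tebsomutit -> tebsomudit
lemma: somut; MOD=zo; GRD=em


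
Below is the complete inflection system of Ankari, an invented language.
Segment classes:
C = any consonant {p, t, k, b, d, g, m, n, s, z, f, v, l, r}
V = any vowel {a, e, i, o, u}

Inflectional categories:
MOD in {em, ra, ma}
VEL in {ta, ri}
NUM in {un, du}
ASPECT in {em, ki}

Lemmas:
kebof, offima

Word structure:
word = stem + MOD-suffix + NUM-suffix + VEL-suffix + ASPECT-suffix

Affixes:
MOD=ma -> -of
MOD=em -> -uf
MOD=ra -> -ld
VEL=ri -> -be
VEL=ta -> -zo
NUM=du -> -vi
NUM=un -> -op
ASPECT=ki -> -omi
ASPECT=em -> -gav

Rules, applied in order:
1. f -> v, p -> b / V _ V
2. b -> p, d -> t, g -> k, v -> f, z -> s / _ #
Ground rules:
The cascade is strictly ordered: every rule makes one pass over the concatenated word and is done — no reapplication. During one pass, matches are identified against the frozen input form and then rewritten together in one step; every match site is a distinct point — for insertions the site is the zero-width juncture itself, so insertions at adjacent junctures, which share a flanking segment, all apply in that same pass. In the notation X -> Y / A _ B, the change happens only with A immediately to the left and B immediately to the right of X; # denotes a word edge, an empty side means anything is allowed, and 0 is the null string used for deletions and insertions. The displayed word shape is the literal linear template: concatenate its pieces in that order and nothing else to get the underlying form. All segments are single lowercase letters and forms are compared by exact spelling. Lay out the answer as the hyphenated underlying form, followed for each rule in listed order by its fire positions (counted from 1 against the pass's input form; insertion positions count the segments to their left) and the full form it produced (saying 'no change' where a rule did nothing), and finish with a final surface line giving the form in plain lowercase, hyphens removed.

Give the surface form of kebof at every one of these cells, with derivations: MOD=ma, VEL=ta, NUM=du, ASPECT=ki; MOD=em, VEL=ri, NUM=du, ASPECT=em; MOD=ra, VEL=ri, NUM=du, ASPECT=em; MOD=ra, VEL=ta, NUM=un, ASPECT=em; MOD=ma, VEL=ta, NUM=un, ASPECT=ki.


cell MOD=ma, VEL=ta, NUM=du, ASPECT=ki:
underlying: kebof-of-vi-zo-omi
1. f -> v, p -> b / V _ V: fires at position(s) 5: kebovofvizoomi
2. b -> p, d -> t, g -> k, v -> f, z -> s / _ #: no change
surface: kebovofvizoomi

cell MOD=em, VEL=ri, NUM=du, ASPECT=em:
underlying: kebof-uf-vi-be-gav
1. f -> v, p -> b / V _ V: fires at position(s) 5: kebovufvibegav
2. b -> p, d -> t, g -> k, v -> f, z -> s / _ #: fires at position(s) 14: kebovufvibegaf
surface: kebovufvibegaf

cell MOD=ra, VEL=ri, NUM=du, ASPECT=em:
underlying: kebof-ld-vi-be-gav
1. f -> v, p -> b / V _ V: no change
2. b -> p, d -> t, g -> k, v -> f, z -> s / _ #: fires at position(s) 14: kebofldvibegaf
surface: kebofldvibegaf

cell MOD=ra, VEL=ta, NUM=un, ASPECT=em:
underlying: kebof-ld-op-zo-gav
1. f -> v, p -> b / V _ V: no change
2. b -> p, d -> t, g -> k, v -> f, z -> s / _ #: fires at position(s) 14: kebofldopzogaf
surface: kebofldopzogaf

cell MOD=ma, VEL=ta, NUM=un, ASPECT=ki:
underlying: kebof-of-op-zo-omi
1. f -> v, p -> b / V _ V: fires at position(s) 5, 7: kebovovopzoomi
2. b -> p, d -> t, g -> k, v -> f, z -> s / _ #: no change
surface: kebovovopzoomi


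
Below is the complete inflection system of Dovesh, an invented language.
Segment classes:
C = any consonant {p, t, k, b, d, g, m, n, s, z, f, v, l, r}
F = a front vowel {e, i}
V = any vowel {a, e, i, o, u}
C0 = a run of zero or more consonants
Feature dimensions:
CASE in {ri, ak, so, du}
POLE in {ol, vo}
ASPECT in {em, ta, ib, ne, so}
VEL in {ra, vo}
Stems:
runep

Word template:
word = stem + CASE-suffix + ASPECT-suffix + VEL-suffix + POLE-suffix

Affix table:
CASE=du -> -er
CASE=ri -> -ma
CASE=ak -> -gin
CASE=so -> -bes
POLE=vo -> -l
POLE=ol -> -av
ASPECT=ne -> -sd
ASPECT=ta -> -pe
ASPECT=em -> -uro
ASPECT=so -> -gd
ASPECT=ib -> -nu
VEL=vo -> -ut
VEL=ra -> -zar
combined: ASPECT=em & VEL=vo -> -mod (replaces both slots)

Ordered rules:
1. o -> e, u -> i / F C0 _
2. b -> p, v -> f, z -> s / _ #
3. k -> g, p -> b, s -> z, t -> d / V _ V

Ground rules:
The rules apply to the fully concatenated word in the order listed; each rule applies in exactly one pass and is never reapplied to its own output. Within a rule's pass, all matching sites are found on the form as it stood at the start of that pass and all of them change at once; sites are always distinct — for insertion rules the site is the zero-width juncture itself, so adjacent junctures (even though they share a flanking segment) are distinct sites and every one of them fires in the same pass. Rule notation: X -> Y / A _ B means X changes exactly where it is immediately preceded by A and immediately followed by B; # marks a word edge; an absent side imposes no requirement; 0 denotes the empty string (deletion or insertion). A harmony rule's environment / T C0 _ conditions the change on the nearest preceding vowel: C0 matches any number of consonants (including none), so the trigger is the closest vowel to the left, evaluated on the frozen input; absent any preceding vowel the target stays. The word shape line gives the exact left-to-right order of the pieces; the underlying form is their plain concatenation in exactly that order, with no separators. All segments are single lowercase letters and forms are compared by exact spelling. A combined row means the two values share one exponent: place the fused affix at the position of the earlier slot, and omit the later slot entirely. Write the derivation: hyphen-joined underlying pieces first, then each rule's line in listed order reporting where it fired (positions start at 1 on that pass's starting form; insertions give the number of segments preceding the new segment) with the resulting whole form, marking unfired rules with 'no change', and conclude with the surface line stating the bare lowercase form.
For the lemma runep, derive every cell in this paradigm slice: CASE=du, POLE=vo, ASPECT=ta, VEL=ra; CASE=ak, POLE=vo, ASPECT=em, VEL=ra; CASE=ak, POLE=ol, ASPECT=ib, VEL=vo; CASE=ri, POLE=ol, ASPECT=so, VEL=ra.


cell CASE=du, POLE=vo, ASPECT=ta, VEL=ra:
underlying: runep-er-pe-zar-l
1. o -> e, u -> i / F C0 _: no change
2. b -> p, v -> f, z -> s / _ #: no change
3. k -> g, p -> b, s -> z, t -> d / V _ V: fires at position(s) 5: runeberpezarl
surface: runeberpezarl

cell CASE=ak, POLE=vo, ASPECT=em, VEL=ra:
underlying: runep-gin-uro-zar-l
1. o -> e, u -> i / F C0 _: fires at position(s) 9: runepginirozarl
2. b -> p, v -> f, z -> s / _ #: no change
3. k -> g, p -> b, s -> z, t -> d / V _ V: no change
surface: runepginirozarl

cell CASE=ak, POLE=ol, ASPECT=ib, VEL=vo:
underlying: runep-gin-nu-ut-av
1. o -> e, u -> i / F C0 _: fires at position(s) 10: runepginniutav
2. b -> p, v -> f, z -> s / _ #: fires at position(s) 14: runepginniutaf
3. k -> g, p -> b, s -> z, t -> d / V _ V: fires at position(s) 12: runepginniudaf
surface: runepginniudaf

cell CASE=ri, POLE=ol, ASPECT=so, VEL=ra:
underlying: runep-ma-gd-zar-av
1. o -> e, u -> i / F C0 _: no change
2. b -> p, v -> f, z -> s / _ #: fires at position(s) 14: runepmagdzaraf
3. k -> g, p -> b, s -> z, t -> d / V _ V: no change
surface: runepmagdzaraf


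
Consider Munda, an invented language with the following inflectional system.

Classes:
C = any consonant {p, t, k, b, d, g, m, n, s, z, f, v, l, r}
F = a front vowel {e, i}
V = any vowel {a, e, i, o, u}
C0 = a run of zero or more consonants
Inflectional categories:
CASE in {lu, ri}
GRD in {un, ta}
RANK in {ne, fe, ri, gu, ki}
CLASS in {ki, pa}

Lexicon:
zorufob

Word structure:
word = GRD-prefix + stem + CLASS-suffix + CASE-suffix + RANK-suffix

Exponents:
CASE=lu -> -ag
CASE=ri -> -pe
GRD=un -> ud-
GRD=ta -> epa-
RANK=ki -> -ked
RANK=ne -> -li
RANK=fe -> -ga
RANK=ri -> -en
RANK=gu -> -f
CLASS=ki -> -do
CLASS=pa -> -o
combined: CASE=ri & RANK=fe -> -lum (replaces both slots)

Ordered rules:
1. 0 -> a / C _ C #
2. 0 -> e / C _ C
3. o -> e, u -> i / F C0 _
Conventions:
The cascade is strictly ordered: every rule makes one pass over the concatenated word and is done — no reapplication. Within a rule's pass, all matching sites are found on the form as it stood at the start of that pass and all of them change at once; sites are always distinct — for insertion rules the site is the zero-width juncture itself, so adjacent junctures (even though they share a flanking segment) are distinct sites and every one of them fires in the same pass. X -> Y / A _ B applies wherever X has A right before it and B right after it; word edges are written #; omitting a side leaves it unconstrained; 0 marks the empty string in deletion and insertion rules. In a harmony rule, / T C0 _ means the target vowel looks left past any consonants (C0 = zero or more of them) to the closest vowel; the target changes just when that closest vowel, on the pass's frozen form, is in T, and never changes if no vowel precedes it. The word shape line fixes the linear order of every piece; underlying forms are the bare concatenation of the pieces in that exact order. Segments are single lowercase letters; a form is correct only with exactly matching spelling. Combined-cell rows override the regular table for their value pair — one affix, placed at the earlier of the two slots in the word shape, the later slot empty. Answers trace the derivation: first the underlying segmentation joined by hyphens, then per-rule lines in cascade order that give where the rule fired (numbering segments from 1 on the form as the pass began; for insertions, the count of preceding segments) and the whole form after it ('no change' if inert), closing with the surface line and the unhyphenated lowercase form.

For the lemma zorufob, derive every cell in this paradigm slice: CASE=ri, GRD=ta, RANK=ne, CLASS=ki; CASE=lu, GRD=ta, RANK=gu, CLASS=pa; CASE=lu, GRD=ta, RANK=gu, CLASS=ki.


cell CASE=ri, GRD=ta, RANK=ne, CLASS=ki:
underlying: epa-zorufob-do-pe-li
1. 0 -> a / C _ C #: no change
2. 0 -> e / C _ C: inserts after position(s) 10: epazorufobedopeli
3. o -> e, u -> i / F C0 _: fires at position(s) 13: epazorufobedepeli
surface: epazorufobedepeli

cell CASE=lu, GRD=ta, RANK=gu, CLASS=pa:
underlying: epa-zorufob-o-ag-f
1. 0 -> a / C _ C #: inserts after position(s) 13: epazorufoboagaf
2. 0 -> e / C _ C: no change
3. o -> e, u -> i / F C0 _: no change
surface: epazorufoboagaf

cell CASE=lu, GRD=ta, RANK=gu, CLASS=ki:
underlying: epa-zorufob-do-ag-f
1. 0 -> a / C _ C #: inserts after position(s) 14: epazorufobdoagaf
2. 0 -> e / C _ C: inserts after position(s) 10: epazorufobedoagaf
3. o -> e, u -> i / F C0 _: fires at position(s) 13: epazorufobedeagaf
surface: epazorufobedeagaf


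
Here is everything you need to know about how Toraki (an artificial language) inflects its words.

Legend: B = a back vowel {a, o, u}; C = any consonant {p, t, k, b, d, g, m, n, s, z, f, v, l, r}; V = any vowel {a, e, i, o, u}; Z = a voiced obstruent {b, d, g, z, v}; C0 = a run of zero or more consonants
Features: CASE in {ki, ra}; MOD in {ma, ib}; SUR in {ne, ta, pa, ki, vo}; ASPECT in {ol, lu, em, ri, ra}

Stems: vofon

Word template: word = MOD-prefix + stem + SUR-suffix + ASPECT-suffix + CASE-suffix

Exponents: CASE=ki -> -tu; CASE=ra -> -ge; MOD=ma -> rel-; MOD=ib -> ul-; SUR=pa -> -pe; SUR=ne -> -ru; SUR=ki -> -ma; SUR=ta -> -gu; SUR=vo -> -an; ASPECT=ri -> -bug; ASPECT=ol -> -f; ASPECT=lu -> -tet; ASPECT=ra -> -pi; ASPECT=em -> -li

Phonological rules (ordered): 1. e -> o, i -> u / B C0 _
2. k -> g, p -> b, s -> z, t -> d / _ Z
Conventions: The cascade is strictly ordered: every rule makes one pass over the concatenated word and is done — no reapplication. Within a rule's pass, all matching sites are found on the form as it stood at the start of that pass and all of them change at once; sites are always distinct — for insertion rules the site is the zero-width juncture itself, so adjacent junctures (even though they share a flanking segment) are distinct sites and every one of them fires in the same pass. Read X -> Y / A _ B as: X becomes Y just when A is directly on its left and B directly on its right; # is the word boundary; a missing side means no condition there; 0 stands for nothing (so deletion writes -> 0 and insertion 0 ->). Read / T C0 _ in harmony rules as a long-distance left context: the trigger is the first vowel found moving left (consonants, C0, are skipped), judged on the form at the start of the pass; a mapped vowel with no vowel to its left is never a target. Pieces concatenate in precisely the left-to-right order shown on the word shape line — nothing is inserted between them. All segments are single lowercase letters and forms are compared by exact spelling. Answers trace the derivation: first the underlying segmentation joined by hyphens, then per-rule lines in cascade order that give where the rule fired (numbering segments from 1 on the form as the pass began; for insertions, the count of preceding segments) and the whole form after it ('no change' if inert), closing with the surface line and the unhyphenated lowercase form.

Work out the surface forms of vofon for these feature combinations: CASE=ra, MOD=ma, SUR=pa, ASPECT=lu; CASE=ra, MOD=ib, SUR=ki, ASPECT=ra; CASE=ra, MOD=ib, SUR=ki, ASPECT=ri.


cell CASE=ra, MOD=ma, SUR=pa, ASPECT=lu:
underlying: rel-vofon-pe-tet-ge
1. e -> o, i -> u / B C0 _: fires at position(s) 10: relvofonpotetge
2. k -> g, p -> b, s -> z, t -> d / _ Z: fires at position(s) 13: relvofonpotedge
surface: relvofonpotedge

cell CASE=ra, MOD=ib, SUR=ki, ASPECT=ra:
underlying: ul-vofon-ma-pi-ge
1. e -> o, i -> u / B C0 _: fires at position(s) 11: ulvofonmapuge
2. k -> g, p -> b, s -> z, t -> d / _ Z: no change
surface: ulvofonmapuge

cell CASE=ra, MOD=ib, SUR=ki, ASPECT=ri:
underlying: ul-vofon-ma-bug-ge
1. e -> o, i -> u / B C0 _: fires at position(s) 14: ulvofonmabuggo
2. k -> g, p -> b, s -> z, t -> d / _ Z: no change
surface: ulvofonmabuggo


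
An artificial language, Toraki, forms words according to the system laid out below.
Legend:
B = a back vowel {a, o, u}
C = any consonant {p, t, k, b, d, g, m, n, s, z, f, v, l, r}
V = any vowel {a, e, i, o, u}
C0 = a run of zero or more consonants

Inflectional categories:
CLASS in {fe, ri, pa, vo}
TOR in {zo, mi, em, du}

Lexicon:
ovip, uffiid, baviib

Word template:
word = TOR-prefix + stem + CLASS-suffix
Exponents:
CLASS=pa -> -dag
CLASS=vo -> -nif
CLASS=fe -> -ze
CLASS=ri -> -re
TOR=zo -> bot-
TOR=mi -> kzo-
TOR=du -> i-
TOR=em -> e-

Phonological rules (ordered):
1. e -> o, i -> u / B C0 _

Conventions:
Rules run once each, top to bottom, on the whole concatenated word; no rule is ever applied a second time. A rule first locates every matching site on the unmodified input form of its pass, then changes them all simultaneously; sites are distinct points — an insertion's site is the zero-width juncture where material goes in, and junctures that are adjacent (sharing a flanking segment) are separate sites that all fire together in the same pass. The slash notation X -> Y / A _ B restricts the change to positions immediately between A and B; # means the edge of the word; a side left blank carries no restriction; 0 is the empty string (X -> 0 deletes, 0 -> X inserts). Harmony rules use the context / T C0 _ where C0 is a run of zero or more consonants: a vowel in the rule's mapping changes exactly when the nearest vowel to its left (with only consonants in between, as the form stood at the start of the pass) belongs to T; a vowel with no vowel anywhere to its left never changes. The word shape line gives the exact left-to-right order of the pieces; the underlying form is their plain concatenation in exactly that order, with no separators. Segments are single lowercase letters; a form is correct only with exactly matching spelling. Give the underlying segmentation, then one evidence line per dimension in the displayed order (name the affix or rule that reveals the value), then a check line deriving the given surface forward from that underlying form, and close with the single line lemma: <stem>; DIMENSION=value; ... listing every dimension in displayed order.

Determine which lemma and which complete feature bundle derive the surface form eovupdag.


underlying: e-ovip-dag
CLASS=pa - signalled by the affix -dag
TOR=em - signalled by the affix e-
check: eovipdag -> eovupdag
lemma: ovip; CLASS=pa; TOR=em


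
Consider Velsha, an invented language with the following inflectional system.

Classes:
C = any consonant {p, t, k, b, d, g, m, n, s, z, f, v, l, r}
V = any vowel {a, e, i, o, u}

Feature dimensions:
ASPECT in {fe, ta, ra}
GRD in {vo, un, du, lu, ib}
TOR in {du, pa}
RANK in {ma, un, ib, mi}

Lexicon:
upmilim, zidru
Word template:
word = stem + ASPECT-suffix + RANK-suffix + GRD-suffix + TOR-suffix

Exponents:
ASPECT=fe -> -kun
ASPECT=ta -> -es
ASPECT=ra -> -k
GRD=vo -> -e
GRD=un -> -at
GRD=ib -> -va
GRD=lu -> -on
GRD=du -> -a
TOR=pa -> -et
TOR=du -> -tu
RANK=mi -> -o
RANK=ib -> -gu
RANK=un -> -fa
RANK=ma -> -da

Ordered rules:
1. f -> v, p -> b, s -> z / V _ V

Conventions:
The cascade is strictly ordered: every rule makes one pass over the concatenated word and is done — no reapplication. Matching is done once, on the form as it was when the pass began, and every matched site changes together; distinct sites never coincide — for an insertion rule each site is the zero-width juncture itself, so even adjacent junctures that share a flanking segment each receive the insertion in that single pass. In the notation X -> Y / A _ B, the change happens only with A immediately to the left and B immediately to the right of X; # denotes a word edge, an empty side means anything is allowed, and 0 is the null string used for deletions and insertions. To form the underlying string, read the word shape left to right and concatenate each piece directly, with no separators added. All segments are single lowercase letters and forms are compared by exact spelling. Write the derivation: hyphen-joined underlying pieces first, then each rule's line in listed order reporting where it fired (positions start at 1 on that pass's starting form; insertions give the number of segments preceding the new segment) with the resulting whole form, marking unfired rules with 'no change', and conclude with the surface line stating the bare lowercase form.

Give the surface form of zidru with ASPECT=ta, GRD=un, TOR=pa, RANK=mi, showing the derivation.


underlying: zidru-es-o-at-et
1. f -> v, p -> b, s -> z / V _ V: fires at position(s) 7: zidruezoatet
surface: zidruezoatet
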